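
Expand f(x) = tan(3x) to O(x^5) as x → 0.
3*x + 9*x**3 + O(x**5)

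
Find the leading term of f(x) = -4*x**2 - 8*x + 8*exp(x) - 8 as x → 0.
4*x**3/3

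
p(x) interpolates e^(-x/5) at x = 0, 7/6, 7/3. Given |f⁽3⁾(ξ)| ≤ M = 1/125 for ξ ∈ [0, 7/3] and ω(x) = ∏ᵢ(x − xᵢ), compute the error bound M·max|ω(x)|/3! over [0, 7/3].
343*sqrt(3)/729000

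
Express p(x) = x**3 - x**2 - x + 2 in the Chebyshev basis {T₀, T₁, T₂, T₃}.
(3/2)T₀ + (-1/4)T₁ + (-1/2)T₂ + (1/4)T₃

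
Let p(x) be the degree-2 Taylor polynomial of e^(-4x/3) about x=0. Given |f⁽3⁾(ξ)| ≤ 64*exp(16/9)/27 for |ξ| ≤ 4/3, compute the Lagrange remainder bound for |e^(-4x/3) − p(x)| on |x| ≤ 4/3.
2048*exp(16/9)/2187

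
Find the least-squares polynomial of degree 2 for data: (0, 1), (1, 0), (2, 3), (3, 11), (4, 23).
36/35 + (-47/14)x + (31/14)x²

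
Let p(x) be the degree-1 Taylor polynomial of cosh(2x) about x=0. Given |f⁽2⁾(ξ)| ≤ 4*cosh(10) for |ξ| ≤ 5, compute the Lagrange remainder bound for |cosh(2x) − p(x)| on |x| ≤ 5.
50*cosh(10)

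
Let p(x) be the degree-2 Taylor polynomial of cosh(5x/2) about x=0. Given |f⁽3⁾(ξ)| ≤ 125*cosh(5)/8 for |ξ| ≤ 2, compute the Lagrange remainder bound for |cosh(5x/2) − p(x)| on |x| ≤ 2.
125*cosh(5)/6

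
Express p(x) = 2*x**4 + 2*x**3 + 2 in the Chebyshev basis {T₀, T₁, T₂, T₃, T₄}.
(11/4)T₀ + (3/2)T₁ + T₂ + (1/2)T₃ + (1/4)T₄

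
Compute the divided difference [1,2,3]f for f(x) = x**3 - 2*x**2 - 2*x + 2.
4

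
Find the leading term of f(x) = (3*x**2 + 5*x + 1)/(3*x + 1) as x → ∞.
x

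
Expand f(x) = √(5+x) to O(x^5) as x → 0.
sqrt(5) + sqrt(5)*x/10 - sqrt(5)*x**2/200 + sqrt(5)*x**3/2000 - sqrt(5)*x**4/16000 + O(x**5)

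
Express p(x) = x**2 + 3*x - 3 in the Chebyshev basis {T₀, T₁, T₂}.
(-5/2)T₀ + (3)T₁ + (1/2)T₂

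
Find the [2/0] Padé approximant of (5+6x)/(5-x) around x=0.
7*x**2/25 + 7*x/5 + 1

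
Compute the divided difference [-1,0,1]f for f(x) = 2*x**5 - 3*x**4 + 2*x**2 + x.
-1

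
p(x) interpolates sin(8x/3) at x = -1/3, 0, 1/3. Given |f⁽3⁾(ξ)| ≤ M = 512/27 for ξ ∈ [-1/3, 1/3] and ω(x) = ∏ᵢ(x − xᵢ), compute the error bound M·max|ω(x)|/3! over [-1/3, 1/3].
512*sqrt(3)/19683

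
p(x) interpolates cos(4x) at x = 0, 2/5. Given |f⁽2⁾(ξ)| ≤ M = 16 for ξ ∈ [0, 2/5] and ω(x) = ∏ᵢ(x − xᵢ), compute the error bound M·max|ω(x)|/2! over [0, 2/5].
8/25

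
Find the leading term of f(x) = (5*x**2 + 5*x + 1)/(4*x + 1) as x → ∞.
5*x/4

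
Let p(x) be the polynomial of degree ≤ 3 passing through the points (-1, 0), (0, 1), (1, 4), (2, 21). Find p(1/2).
3/2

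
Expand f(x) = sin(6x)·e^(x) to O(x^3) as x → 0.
6*x + 6*x**2 + O(x**3)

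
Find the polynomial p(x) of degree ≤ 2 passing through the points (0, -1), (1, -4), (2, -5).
x**2 - 4*x - 1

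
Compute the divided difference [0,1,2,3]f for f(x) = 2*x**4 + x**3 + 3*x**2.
13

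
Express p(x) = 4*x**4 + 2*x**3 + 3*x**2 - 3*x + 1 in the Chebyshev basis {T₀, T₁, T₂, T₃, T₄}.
(4)T₀ + (-3/2)T₁ + (7/2)T₂ + (1/2)T₃ + (1/2)T₄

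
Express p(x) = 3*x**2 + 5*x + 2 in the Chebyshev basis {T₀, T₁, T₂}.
(7/2)T₀ + (5)T₁ + (3/2)T₂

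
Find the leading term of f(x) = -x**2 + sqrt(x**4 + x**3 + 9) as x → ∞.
x/2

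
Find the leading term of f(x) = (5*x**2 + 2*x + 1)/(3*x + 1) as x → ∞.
5*x/3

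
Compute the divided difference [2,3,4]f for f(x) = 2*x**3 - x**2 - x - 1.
17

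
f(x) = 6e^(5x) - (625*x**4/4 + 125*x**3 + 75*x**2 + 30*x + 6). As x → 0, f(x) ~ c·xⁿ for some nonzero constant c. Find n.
5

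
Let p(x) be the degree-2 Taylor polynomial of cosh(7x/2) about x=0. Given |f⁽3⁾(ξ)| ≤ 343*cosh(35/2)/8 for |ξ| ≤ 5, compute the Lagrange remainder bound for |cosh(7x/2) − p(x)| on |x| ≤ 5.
42875*cosh(35/2)/48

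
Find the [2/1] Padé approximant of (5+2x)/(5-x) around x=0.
(2*x/5 + 1)/(1 - x/5)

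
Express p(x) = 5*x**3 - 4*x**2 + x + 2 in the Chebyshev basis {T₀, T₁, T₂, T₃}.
(19/4)T₁ + (-2)T₂ + (5/4)T₃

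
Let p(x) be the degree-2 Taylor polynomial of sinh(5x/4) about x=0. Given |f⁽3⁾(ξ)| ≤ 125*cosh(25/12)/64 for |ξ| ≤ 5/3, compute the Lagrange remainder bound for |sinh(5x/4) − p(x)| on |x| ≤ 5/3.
15625*cosh(25/12)/10368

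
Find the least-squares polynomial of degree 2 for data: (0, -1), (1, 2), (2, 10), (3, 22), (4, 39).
-36/35 + (6/7)x + (16/7)x²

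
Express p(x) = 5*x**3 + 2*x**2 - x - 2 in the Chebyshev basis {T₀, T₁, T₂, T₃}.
-T₀ + (11/4)T₁ + T₂ + (5/4)T₃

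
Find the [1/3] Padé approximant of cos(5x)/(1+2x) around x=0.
(1 - 125*x/24)/(-1925*x**3/48 + 25*x**2/12 - 77*x/24 + 1)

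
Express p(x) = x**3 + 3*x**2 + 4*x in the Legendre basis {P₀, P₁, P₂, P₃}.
P₀ + (23/5)P₁ + (2)P₂ + (2/5)P₃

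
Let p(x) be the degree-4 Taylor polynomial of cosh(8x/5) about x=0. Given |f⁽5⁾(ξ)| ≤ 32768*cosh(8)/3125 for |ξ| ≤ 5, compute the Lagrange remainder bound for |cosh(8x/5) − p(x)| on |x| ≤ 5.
4096*cosh(8)/15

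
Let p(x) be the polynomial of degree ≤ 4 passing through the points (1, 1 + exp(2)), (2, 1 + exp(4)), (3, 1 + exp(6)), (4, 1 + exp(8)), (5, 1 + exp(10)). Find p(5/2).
-5*exp(8)/32 - 5*exp(2)/128 + 1 + 15*exp(4)/32 + 45*exp(6)/64 + 3*exp(10)/128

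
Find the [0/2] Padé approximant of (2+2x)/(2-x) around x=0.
1/(3*x**2/2 - 3*x/2 + 1)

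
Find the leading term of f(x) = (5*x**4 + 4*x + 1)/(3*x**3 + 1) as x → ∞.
5*x/3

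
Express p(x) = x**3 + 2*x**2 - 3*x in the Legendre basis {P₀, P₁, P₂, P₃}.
(2/3)P₀ + (-12/5)P₁ + (4/3)P₂ + (2/5)P₃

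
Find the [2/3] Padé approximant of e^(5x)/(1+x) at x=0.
(25*x**2/28 + 10*x/7 + 1)/(-25*x**3/21 + 75*x**2/28 - 18*x/7 + 1)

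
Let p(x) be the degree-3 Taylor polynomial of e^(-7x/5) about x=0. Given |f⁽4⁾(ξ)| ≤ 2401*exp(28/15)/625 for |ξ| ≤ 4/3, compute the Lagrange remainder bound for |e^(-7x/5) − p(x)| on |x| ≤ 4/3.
76832*exp(28/15)/151875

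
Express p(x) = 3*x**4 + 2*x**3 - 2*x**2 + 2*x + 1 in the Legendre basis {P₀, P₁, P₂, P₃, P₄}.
(14/15)P₀ + (16/5)P₁ + (8/21)P₂ + (4/5)P₃ + (24/35)P₄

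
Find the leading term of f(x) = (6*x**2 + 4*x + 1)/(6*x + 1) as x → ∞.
x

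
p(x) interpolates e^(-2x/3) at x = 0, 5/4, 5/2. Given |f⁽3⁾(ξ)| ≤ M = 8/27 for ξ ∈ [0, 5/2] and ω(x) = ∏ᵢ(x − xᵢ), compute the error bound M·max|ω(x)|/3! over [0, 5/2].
125*sqrt(3)/5832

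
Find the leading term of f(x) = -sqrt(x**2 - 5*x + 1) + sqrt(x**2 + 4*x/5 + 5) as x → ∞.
29/10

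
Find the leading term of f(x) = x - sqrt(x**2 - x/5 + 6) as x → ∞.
1/10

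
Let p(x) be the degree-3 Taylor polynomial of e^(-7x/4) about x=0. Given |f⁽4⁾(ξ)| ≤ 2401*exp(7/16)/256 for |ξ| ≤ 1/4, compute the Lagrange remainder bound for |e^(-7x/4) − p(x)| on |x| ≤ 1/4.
2401*exp(7/16)/1572864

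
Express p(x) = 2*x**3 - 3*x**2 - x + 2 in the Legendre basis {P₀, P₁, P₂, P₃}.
P₀ + (1/5)P₁ + (-2)P₂ + (4/5)P₃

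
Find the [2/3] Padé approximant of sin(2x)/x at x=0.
(2 - 14*x**2/15)/(x**2/5 + 1)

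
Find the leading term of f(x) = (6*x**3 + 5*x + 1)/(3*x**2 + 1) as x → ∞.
2*x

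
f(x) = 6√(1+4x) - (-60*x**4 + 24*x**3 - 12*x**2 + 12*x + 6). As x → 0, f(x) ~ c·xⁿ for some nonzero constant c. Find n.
5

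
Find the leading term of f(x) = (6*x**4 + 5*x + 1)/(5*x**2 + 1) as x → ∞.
6*x**2/5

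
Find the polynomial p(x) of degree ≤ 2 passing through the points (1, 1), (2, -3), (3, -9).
-x**2 - x + 3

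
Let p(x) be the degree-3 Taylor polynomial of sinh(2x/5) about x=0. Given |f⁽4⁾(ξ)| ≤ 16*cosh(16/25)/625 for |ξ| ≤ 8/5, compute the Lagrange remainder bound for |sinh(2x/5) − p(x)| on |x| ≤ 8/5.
8192*cosh(16/25)/1171875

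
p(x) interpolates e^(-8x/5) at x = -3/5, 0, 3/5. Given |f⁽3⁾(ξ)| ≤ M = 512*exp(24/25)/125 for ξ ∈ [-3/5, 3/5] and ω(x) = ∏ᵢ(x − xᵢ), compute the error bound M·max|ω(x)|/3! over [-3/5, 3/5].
512*sqrt(3)*exp(24/25)/15625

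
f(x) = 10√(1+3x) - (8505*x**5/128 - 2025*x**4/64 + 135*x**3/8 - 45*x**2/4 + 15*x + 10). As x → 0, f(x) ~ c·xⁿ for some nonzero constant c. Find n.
6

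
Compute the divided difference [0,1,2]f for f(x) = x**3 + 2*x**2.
5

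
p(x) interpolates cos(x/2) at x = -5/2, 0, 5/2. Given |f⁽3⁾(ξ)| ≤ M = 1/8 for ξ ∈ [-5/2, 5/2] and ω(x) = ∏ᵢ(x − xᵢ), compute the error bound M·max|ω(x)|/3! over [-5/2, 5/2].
125*sqrt(3)/1728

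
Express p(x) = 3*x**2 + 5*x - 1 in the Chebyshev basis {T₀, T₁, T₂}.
(1/2)T₀ + (5)T₁ + (3/2)T₂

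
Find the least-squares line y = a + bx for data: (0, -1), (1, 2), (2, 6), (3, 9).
a = -11/10, b = 17/5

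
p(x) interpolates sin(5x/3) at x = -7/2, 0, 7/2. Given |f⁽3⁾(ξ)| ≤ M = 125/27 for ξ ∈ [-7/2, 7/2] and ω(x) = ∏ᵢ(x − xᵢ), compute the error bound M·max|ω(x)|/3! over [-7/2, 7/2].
42875*sqrt(3)/5832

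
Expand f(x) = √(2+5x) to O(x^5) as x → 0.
sqrt(2) + 5*sqrt(2)*x/4 - 25*sqrt(2)*x**2/32 + 125*sqrt(2)*x**3/128 - 3125*sqrt(2)*x**4/2048 + O(x**5)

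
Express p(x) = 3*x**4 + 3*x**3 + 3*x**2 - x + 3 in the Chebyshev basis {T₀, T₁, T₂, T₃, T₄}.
(45/8)T₀ + (5/4)T₁ + (3)T₂ + (3/4)T₃ + (3/8)T₄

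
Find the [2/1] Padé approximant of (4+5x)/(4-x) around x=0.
(5*x/4 + 1)/(1 - x/4)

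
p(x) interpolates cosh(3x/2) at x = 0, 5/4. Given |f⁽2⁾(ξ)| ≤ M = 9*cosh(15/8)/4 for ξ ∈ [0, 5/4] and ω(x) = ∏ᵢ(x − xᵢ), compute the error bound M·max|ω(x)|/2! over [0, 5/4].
225*cosh(15/8)/512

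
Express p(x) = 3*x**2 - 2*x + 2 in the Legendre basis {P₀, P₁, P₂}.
(3)P₀ + (-2)P₁ + (2)P₂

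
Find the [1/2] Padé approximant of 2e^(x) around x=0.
(2*x/3 + 2)/(x**2/6 - 2*x/3 + 1)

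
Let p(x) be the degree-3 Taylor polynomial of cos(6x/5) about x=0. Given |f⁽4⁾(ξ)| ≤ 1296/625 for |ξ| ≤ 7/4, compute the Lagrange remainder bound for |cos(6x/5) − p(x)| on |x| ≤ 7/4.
64827/80000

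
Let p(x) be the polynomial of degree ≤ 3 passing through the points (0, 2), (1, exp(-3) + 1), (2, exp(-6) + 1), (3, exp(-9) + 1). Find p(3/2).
(-1 + 9*exp(3) + 9*exp(6) + 15*exp(9))*exp(-9)/16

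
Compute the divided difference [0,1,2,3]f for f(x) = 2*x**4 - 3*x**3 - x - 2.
9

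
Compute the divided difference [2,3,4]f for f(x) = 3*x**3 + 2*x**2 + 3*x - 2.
29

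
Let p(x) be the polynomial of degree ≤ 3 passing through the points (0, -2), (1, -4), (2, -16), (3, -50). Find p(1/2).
-5/2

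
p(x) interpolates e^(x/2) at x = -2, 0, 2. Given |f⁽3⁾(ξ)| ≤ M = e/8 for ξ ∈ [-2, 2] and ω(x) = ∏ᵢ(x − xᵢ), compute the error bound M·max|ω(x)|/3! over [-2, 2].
sqrt(3)*e/27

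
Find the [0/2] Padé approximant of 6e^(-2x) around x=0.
6/(2*x**2 + 2*x + 1)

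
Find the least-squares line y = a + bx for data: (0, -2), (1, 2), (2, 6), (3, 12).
a = -12/5, b = 23/5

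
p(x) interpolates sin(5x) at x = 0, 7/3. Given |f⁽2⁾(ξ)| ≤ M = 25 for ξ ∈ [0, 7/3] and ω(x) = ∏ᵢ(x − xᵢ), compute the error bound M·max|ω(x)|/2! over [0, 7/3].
1225/72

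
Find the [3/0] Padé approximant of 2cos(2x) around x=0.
2 - 4*x**2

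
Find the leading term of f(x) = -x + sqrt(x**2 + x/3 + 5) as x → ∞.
1/6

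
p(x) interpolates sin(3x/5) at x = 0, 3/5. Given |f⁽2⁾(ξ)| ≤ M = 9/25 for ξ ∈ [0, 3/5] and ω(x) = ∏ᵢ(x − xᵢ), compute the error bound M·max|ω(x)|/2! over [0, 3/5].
81/5000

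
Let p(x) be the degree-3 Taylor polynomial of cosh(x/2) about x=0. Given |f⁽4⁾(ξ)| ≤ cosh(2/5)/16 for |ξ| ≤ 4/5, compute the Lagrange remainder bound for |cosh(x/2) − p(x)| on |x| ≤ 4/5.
2*cosh(2/5)/1875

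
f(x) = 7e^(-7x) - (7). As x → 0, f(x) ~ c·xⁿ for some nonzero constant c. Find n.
1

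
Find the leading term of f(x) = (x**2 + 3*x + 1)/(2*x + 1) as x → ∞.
x/2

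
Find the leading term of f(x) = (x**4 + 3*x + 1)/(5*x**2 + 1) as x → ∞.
x**2/5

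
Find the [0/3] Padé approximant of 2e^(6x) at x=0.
2/(-36*x**3 + 18*x**2 - 6*x + 1)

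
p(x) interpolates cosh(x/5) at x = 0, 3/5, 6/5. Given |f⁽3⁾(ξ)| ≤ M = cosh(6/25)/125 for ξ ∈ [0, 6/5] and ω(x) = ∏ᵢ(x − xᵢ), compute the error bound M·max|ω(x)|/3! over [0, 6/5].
sqrt(3)*cosh(6/25)/15625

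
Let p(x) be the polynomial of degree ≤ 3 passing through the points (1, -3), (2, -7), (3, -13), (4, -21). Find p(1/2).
-7/4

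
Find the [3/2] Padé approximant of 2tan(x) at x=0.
2*x*(15 - x**2)/(15*(1 - 2*x**2/5))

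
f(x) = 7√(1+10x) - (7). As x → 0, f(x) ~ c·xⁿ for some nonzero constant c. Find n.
1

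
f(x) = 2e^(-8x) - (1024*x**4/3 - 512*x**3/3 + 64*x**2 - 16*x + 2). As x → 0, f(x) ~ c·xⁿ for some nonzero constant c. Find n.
5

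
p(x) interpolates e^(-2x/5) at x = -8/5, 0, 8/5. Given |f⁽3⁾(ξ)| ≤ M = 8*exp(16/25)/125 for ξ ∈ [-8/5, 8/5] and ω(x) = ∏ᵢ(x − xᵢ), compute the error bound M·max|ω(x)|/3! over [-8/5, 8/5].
4096*sqrt(3)*exp(16/25)/421875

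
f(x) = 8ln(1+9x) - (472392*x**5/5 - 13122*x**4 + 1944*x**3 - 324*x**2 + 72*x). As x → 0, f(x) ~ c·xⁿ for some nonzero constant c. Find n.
6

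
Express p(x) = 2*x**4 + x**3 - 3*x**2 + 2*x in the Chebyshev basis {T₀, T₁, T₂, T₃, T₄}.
(-3/4)T₀ + (11/4)T₁ + (-1/2)T₂ + (1/4)T₃ + (1/4)T₄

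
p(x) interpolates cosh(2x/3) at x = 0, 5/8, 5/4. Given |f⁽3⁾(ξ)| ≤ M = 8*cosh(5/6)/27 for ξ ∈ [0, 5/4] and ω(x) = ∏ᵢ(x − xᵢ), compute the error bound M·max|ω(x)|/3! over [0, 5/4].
125*sqrt(3)*cosh(5/6)/46656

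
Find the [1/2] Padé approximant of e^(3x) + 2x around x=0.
(169*x/41 + 1)/(-9*x**2/82 - 36*x/41 + 1)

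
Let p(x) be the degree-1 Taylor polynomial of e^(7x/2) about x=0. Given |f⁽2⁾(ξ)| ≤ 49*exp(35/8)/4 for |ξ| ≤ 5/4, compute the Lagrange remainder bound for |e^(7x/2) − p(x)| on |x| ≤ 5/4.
1225*exp(35/8)/128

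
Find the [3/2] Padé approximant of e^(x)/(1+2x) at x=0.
(353*x**3/7860 + 669*x**2/2620 + 99*x/131 + 1)/(-1281*x**2/2620 + 230*x/131 + 1)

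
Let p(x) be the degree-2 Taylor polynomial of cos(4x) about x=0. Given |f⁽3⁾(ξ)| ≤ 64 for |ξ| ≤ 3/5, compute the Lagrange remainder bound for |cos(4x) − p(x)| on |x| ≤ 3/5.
288/125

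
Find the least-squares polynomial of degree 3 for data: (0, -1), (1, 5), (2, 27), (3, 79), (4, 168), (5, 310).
-127/126 + (1039/756)x + (661/252)x² + (103/54)x³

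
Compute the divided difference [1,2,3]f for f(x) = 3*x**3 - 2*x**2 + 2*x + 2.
16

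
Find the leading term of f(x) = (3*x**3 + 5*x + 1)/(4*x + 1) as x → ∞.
3*x**2/4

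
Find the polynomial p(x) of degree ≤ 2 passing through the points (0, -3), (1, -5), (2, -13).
-3*x**2 + x - 3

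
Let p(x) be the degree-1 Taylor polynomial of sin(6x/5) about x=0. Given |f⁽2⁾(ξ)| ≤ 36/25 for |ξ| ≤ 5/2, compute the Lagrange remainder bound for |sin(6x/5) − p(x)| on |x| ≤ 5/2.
9/2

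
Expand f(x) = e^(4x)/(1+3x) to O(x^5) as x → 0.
1 + x + 5*x**2 - 13*x**3/3 + 71*x**4/3 + O(x**5)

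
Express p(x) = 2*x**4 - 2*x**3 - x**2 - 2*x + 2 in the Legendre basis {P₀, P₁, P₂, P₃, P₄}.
(31/15)P₀ + (-16/5)P₁ + (10/21)P₂ + (-4/5)P₃ + (16/35)P₄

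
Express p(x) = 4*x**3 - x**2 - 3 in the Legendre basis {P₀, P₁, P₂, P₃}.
(-10/3)P₀ + (12/5)P₁ + (-2/3)P₂ + (8/5)P₃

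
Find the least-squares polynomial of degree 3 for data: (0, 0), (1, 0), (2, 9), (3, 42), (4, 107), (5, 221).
-1/126 + (-599/756)x + (-347/252)x² + (56/27)x³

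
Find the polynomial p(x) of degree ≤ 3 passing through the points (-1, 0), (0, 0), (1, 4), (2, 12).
2*x**2 + 2*x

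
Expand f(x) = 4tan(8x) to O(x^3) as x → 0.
32*x + O(x**3)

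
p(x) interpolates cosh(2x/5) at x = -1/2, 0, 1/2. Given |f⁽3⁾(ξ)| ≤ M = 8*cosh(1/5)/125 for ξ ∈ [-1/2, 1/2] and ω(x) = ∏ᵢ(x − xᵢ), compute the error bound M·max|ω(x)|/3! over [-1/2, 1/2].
sqrt(3)*cosh(1/5)/3375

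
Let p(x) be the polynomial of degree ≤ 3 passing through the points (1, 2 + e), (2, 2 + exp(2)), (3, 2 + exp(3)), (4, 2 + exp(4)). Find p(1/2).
-5*exp(4)/16 - 35*exp(2)/16 + 2 + 35*e/16 + 21*exp(3)/16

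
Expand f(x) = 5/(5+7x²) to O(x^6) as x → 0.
1 - 7*x**2/5 + 49*x**4/25 + O(x**6)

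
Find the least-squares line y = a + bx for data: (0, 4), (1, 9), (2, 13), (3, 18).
a = 41/10, b = 23/5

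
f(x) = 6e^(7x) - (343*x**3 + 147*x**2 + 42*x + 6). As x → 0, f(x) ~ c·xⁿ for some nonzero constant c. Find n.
4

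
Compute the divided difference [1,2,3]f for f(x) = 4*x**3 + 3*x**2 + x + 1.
27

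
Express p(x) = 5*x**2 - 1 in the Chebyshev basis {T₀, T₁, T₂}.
(3/2)T₀ + (5/2)T₂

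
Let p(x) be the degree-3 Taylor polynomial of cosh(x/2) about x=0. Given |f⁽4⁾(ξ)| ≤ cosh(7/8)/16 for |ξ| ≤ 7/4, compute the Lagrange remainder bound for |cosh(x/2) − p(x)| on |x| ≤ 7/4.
2401*cosh(7/8)/98304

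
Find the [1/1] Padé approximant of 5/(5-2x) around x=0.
1/(1 - 2*x/5)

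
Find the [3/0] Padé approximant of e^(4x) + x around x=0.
32*x**3/3 + 8*x**2 + 5*x + 1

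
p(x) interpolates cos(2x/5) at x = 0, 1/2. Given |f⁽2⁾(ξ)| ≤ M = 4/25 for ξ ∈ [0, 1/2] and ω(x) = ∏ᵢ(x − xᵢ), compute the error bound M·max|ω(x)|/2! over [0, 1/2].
1/200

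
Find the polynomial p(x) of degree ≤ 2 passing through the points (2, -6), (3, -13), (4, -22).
-x**2 - 2*x + 2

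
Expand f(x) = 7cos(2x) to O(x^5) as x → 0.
7 - 14*x**2 + 14*x**4/3 + O(x**5)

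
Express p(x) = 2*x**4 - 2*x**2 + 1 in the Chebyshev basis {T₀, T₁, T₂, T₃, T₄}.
(3/4)T₀ + (1/4)T₄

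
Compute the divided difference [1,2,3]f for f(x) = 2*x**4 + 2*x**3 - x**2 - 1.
61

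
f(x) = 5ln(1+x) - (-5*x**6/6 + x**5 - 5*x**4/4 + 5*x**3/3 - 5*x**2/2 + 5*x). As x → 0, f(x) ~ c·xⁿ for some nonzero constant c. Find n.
7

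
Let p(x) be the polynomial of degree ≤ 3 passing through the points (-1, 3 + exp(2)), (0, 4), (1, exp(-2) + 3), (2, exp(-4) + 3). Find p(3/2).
(5 + 15*exp(2) + (exp(2) + 43)*exp(4))*exp(-4)/16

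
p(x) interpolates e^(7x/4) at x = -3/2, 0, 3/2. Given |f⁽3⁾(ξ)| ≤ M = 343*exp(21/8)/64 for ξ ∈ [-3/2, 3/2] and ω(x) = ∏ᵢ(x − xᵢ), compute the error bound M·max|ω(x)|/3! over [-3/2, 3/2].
343*sqrt(3)*exp(21/8)/512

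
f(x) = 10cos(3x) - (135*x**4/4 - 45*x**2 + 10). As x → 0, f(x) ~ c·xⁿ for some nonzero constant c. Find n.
6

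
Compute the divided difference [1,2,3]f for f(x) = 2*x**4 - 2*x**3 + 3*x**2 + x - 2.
41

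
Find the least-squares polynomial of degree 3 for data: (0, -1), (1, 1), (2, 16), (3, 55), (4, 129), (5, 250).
-65/63 + (-95/189)x + (187/252)x² + (203/108)x³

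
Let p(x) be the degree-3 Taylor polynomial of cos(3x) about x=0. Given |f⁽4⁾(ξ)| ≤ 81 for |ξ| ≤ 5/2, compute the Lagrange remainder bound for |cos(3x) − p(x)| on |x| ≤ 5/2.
16875/128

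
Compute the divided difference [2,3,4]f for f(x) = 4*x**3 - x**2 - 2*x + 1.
35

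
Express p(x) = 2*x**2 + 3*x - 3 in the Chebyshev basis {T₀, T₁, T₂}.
(-2)T₀ + (3)T₁ + T₂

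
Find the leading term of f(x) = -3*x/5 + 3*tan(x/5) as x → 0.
x**3/125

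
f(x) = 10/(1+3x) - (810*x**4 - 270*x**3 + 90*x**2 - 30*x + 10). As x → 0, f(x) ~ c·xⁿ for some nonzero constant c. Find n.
5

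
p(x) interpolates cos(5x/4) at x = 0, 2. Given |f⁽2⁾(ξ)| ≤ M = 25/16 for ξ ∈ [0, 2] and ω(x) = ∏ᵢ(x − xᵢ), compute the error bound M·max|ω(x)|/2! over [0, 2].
25/32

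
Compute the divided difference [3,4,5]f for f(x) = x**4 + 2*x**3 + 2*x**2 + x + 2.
123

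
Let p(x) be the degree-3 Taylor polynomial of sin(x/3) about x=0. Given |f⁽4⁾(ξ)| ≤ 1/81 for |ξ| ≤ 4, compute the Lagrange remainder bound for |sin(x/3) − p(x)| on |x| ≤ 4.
32/243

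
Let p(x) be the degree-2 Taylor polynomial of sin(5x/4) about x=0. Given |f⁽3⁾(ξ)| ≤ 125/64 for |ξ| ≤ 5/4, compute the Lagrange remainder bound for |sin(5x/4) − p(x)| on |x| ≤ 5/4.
15625/24576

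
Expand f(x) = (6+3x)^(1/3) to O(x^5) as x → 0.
6**(1/3) + 6**(1/3)*x/6 - 6**(1/3)*x**2/36 + 5*6**(1/3)*x**3/648 - 5*6**(1/3)*x**4/1944 + O(x**5)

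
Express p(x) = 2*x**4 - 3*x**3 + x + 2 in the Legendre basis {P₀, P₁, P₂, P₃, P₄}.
(12/5)P₀ + (-4/5)P₁ + (8/7)P₂ + (-6/5)P₃ + (16/35)P₄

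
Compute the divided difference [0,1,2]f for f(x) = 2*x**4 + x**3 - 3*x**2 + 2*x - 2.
14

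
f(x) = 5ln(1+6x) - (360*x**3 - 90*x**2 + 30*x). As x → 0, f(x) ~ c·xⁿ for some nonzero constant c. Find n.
4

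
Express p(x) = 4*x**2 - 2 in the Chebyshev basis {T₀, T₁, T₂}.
(2)T₂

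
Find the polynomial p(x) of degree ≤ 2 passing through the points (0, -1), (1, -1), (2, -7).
-3*x**2 + 3*x - 1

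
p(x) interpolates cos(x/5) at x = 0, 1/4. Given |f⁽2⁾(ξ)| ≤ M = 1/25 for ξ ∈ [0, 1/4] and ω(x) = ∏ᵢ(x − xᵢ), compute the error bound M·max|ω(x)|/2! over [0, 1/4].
1/3200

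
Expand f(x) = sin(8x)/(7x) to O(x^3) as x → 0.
8/7 - 256*x**2/21 + O(x**3)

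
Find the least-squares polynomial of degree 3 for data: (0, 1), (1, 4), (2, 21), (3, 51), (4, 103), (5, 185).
40/63 + (271/189)x + (535/252)x² + (107/108)x³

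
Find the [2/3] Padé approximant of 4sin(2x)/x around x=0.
(8 - 56*x**2/15)/(x**2/5 + 1)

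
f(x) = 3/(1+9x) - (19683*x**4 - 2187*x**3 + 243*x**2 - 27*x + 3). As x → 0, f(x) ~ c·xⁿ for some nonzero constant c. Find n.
5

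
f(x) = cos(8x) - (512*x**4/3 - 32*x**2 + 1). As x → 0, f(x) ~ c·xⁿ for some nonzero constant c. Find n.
6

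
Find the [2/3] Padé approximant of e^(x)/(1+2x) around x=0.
(13*x**2/148 + 94*x/185 + 1)/(353*x**3/2220 - 669*x**2/740 + 279*x/185 + 1)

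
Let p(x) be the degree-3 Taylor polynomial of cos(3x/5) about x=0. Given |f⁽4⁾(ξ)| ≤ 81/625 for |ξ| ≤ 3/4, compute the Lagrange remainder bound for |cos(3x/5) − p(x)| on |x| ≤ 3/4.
2187/1280000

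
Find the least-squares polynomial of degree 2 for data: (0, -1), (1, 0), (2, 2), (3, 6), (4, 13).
-4/5 + (-3/5)x + x²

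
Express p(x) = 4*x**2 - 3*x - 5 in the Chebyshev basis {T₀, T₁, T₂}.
(-3)T₀ + (-3)T₁ + (2)T₂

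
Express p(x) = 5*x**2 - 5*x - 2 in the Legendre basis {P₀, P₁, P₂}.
(-1/3)P₀ + (-5)P₁ + (10/3)P₂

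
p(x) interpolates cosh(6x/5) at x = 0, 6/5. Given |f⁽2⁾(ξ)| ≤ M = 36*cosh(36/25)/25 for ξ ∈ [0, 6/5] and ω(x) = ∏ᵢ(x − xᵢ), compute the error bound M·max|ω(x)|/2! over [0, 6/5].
162*cosh(36/25)/625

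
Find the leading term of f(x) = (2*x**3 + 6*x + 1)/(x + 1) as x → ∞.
2*x**2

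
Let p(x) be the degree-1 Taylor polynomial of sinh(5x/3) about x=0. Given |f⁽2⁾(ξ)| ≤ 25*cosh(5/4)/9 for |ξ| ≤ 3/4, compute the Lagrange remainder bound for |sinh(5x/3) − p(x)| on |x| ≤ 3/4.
25*cosh(5/4)/32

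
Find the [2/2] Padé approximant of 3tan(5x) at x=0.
15*x/(1 - 25*x**2/3)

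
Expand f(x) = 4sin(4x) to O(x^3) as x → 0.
16*x + O(x**3)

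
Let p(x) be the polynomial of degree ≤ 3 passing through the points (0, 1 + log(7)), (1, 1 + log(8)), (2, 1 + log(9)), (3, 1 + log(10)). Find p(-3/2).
1 + log(5064403678929*2**(3/8)*3**(7/8)*5**(13/16)*7**(9/16)/34359738368000)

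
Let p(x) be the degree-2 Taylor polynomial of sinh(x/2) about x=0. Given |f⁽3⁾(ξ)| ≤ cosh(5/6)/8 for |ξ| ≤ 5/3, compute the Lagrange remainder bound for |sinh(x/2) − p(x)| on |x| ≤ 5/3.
125*cosh(5/6)/1296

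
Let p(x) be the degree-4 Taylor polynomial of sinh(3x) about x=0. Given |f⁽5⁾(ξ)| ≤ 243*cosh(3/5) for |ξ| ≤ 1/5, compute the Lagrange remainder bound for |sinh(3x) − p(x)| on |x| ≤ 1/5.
81*cosh(3/5)/125000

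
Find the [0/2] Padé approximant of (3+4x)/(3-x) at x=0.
1/(20*x**2/9 - 5*x/3 + 1)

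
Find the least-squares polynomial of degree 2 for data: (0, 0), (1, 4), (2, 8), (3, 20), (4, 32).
8/35 + (8/7)x + (12/7)x²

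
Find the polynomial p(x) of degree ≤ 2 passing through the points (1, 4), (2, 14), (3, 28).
2*x**2 + 4*x - 2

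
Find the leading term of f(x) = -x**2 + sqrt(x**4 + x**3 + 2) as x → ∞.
x/2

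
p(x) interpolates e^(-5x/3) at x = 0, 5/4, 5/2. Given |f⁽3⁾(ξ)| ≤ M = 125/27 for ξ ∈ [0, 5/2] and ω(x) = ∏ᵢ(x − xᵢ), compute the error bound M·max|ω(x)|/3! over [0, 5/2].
15625*sqrt(3)/46656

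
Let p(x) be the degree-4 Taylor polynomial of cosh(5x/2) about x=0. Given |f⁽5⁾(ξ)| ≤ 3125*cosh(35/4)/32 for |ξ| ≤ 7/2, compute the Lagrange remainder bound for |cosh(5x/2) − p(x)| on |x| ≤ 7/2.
10504375*cosh(35/4)/24576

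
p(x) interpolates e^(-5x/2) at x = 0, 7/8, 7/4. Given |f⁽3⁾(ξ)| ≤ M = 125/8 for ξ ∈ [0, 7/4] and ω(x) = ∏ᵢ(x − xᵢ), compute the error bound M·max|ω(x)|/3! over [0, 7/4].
42875*sqrt(3)/110592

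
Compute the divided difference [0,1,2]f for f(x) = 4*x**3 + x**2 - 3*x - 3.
13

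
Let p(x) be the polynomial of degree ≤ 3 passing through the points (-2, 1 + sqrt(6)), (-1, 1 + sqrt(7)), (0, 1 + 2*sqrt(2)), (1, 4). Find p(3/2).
-35*sqrt(2)/8 - 5*sqrt(6)/16 + 21*sqrt(7)/16 + 121/16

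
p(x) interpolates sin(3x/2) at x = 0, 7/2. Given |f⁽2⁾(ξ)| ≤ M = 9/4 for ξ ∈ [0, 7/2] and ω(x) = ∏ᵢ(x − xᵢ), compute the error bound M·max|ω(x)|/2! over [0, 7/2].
441/128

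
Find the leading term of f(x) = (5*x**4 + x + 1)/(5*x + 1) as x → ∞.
x**3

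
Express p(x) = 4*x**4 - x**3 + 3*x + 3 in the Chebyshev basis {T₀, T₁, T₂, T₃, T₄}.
(9/2)T₀ + (9/4)T₁ + (2)T₂ + (-1/4)T₃ + (1/2)T₄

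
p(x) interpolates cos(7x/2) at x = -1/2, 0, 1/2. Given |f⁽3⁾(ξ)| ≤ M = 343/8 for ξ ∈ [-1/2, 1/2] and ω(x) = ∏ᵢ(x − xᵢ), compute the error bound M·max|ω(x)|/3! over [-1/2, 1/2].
343*sqrt(3)/1728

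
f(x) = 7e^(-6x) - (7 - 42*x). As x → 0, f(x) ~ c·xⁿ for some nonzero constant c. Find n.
2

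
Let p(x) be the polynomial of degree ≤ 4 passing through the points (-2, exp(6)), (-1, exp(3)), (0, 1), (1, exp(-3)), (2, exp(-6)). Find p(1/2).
(-5 + 60*exp(3) + (-20*exp(3) + 90 + 3*exp(6))*exp(6))*exp(-6)/128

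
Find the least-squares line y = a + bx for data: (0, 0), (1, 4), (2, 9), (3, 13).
a = -1/10, b = 22/5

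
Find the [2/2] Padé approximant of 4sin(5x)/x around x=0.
(20 - 175*x**2/3)/(5*x**2/4 + 1)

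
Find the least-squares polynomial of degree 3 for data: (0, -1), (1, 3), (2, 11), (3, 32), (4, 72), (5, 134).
-11/14 + (61/28)x + (-1/28)x² + x³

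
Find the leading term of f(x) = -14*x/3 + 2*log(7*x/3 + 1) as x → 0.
-49*x**2/9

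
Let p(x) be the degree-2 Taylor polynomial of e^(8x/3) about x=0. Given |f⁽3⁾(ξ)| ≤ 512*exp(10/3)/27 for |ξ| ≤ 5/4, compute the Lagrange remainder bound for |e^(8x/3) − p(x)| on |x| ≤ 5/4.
500*exp(10/3)/81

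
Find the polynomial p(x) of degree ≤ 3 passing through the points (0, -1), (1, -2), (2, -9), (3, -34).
-2*x**3 + 3*x**2 - 2*x - 1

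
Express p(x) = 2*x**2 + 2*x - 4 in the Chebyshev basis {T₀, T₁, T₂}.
(-3)T₀ + (2)T₁ + T₂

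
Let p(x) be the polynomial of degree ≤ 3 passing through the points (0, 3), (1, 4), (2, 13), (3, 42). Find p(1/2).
13/4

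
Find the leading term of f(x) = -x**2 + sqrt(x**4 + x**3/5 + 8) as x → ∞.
x/10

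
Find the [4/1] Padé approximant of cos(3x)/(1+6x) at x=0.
(27*x**4/8 - 9*x**2/2 + 1)/(6*x + 1)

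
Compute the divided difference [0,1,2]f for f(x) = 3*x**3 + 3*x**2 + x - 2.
12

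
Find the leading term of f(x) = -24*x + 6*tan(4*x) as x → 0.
128*x**3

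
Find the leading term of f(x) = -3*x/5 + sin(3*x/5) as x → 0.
-9*x**3/250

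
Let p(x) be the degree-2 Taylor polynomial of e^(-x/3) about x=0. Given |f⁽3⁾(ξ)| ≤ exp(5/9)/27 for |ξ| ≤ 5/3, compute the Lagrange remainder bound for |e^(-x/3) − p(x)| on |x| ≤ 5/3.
125*exp(5/9)/4374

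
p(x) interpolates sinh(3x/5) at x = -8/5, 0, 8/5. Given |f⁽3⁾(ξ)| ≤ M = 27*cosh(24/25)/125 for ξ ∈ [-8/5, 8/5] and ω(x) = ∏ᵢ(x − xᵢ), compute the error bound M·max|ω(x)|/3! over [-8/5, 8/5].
512*sqrt(3)*cosh(24/25)/15625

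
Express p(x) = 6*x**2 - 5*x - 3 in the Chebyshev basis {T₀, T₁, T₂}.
(-5)T₁ + (3)T₂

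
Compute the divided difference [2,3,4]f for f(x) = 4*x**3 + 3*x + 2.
36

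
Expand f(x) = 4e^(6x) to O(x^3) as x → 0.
4 + 24*x + 72*x**2 + O(x**3)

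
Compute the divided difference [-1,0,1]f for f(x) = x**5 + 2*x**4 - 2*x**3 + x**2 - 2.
3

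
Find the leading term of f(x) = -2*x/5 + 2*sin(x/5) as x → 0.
-x**3/375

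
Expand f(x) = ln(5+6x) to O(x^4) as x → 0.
log(5) + 6*x/5 - 18*x**2/25 + 72*x**3/125 + O(x**4)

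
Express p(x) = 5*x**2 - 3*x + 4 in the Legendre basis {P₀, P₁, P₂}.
(17/3)P₀ + (-3)P₁ + (10/3)P₂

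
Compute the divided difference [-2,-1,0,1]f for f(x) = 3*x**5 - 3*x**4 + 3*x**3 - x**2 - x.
24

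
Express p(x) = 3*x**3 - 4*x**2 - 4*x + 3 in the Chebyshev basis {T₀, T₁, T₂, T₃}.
T₀ + (-7/4)T₁ + (-2)T₂ + (3/4)T₃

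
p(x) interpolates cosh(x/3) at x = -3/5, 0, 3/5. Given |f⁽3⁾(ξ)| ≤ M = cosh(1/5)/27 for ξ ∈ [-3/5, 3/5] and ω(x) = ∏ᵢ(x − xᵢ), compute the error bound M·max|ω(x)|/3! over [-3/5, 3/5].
sqrt(3)*cosh(1/5)/3375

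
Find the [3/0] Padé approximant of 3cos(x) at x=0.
3 - 3*x**2/2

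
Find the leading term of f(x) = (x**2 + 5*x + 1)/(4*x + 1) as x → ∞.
x/4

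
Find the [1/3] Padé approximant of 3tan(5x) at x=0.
15*x/(1 - 25*x**2/3)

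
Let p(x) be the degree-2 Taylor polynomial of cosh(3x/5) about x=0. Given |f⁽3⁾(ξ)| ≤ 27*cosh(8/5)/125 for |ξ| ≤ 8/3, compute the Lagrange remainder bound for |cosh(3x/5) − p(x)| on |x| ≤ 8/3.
256*cosh(8/5)/375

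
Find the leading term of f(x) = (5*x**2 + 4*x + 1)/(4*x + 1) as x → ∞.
5*x/4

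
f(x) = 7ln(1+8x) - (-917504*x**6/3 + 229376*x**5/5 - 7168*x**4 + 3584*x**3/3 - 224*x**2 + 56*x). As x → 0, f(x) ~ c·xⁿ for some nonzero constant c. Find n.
7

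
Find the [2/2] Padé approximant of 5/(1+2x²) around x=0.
5/(2*x**2 + 1)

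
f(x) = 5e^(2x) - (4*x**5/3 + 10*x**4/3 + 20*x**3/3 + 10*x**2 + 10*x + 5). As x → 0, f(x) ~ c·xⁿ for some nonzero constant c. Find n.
6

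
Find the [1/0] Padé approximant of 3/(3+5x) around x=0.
1 - 5*x/3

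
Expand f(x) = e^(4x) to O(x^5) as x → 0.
1 + 4*x + 8*x**2 + 32*x**3/3 + 32*x**4/3 + O(x**5)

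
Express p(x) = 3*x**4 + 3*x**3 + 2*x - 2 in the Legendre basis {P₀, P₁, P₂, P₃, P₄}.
(-7/5)P₀ + (19/5)P₁ + (12/7)P₂ + (6/5)P₃ + (24/35)P₄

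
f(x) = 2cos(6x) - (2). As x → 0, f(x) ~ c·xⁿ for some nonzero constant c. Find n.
2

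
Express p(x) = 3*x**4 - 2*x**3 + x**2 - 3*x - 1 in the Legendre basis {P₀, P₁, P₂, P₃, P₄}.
(-1/15)P₀ + (-21/5)P₁ + (50/21)P₂ + (-4/5)P₃ + (24/35)P₄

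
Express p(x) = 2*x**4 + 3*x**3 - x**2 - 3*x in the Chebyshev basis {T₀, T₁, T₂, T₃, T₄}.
(1/4)T₀ + (-3/4)T₁ + (1/2)T₂ + (3/4)T₃ + (1/4)T₄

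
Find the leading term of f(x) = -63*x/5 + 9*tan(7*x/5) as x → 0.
1029*x**3/125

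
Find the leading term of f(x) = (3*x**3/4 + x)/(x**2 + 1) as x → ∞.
3*x/4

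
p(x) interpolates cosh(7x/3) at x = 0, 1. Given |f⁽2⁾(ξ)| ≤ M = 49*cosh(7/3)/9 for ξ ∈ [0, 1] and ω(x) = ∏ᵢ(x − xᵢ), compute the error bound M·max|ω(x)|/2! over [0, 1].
49*cosh(7/3)/72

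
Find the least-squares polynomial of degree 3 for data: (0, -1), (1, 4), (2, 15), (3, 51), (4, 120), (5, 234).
-29/42 + (743/252)x + (-4/3)x² + (73/36)x³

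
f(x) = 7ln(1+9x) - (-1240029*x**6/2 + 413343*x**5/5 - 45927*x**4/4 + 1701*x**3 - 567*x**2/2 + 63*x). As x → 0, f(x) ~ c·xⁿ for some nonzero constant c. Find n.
7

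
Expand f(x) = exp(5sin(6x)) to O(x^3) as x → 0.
1 + 30*x + 450*x**2 + O(x**3)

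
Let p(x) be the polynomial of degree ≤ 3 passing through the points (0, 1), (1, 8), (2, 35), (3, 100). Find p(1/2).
25/8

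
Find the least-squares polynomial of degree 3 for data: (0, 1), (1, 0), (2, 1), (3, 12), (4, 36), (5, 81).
131/126 + (-551/756)x + (-53/36)x² + (26/27)x³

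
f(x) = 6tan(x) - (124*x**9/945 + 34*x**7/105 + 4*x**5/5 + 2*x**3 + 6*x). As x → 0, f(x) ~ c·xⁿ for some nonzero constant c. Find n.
11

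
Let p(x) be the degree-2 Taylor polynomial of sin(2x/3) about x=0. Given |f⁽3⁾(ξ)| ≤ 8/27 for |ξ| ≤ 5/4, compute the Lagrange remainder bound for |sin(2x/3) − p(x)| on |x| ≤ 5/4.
125/1296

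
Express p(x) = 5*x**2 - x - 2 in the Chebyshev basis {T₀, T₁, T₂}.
(1/2)T₀ - T₁ + (5/2)T₂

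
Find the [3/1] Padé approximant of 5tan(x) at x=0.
5*x*(x**2 + 3)/3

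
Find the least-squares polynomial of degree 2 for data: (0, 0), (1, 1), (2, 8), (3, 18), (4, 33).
-6/35 + (-39/70)x + (31/14)x²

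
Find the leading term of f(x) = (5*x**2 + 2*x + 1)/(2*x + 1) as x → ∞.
5*x/2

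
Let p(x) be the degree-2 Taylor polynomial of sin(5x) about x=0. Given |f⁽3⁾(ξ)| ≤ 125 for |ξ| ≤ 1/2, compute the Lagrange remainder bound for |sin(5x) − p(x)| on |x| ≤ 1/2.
125/48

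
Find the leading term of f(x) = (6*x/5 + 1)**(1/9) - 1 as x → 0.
2*x/15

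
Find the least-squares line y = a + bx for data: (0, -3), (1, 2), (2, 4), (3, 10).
a = -29/10, b = 41/10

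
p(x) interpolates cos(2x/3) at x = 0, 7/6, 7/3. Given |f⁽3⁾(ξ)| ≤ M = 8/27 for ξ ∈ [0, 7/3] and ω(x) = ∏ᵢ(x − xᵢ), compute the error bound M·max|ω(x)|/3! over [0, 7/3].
343*sqrt(3)/19683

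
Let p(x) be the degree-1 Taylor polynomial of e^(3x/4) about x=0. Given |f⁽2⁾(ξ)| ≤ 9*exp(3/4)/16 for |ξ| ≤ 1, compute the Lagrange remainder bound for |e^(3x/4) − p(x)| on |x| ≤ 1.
9*exp(3/4)/32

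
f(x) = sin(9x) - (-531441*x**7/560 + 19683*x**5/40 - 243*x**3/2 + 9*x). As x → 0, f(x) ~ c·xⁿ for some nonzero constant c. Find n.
9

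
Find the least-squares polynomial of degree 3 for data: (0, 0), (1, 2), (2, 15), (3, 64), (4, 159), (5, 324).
19/126 + (239/756)x + (-136/63)x² + (325/108)x³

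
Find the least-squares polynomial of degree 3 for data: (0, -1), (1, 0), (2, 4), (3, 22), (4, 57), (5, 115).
-7/9 + (-136/189)x + (-67/252)x² + (109/108)x³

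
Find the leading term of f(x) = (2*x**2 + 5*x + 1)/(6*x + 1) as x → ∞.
x/3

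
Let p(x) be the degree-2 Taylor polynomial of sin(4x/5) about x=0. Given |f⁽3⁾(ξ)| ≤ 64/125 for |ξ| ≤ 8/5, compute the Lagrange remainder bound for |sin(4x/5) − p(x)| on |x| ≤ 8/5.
16384/46875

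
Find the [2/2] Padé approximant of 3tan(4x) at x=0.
12*x/(1 - 16*x**2/3)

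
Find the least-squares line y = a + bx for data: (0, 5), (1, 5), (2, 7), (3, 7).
a = 24/5, b = 4/5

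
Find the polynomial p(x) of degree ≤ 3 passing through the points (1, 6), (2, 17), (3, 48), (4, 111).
2*x**3 - 2*x**2 + 3*x + 3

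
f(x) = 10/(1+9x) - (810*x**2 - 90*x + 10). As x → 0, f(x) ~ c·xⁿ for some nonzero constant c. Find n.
3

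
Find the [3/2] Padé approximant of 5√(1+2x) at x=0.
(5*x**3/4 + 45*x**2/4 + 15*x + 5)/(3*x**2/4 + 2*x + 1)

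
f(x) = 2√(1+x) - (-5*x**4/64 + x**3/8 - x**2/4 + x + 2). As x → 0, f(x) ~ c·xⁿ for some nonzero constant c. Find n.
5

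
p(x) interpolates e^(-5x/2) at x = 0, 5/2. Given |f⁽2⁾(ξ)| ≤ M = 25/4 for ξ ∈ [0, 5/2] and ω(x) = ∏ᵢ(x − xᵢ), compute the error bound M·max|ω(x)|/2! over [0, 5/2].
625/128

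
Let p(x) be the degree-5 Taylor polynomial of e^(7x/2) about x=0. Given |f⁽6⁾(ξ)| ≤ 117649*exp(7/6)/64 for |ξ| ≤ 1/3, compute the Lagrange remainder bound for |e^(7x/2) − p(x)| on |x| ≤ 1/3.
117649*exp(7/6)/33592320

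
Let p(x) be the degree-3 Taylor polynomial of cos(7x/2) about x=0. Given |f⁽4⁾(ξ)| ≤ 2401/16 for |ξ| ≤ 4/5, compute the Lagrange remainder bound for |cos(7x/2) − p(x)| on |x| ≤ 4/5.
4802/1875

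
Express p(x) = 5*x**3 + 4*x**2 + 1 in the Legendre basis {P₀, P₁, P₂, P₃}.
(7/3)P₀ + (3)P₁ + (8/3)P₂ + (2)P₃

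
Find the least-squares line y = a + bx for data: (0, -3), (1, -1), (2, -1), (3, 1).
a = -14/5, b = 6/5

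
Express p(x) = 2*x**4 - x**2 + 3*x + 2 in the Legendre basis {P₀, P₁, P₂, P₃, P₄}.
(31/15)P₀ + (3)P₁ + (10/21)P₂ + (16/35)P₄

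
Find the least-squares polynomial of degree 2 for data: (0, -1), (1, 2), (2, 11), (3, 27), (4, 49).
-34/35 + (-5/14)x + (45/14)x²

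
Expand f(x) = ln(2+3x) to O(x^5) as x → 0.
log(2) + 3*x/2 - 9*x**2/8 + 9*x**3/8 - 81*x**4/64 + O(x**5)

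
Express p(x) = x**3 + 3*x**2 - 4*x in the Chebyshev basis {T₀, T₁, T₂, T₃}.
(3/2)T₀ + (-13/4)T₁ + (3/2)T₂ + (1/4)T₃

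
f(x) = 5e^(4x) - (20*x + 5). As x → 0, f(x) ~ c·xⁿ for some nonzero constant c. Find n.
2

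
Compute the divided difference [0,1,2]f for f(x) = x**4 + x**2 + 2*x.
8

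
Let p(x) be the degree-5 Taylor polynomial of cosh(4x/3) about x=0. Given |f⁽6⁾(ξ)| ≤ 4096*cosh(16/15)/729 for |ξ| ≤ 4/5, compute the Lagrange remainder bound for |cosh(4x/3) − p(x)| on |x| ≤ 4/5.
1048576*cosh(16/15)/512578125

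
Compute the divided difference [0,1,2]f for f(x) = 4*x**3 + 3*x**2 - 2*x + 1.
15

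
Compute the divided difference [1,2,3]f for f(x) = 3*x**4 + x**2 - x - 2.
76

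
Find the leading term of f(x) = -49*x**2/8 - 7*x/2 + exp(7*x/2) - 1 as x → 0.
343*x**3/48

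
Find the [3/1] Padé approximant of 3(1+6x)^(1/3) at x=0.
(-8*x**3 + 12*x**2 + 18*x + 3)/(4*x + 1)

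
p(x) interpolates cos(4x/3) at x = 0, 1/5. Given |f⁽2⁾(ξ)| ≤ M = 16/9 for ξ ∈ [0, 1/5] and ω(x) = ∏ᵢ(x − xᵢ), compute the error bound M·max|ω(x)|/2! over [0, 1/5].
2/225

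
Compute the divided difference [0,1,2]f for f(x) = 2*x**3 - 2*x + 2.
6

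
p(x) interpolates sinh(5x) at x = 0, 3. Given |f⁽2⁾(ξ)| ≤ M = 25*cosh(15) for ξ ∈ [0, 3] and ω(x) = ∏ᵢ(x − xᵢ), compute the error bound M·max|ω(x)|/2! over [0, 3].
225*cosh(15)/8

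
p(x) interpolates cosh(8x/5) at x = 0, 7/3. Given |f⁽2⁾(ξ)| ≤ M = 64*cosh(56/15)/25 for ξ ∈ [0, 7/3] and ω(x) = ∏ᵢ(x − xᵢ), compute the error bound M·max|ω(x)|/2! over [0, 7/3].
392*cosh(56/15)/225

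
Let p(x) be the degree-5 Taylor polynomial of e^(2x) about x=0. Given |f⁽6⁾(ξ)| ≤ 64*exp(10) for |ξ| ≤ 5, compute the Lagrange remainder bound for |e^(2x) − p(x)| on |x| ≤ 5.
12500*exp(10)/9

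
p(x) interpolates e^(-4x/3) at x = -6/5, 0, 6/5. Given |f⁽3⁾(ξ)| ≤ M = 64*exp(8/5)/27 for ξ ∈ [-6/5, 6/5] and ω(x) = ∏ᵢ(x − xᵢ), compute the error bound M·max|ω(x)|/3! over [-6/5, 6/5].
512*sqrt(3)*exp(8/5)/3375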